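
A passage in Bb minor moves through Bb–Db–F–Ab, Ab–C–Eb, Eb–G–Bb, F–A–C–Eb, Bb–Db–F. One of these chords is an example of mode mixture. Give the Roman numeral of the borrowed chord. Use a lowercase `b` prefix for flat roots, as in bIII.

In Bb minor (with V from harmonic minor) the diatonic chords are Bbm, Cdim, Db, Ebm, F, Gb, Ab. Bb–Db–F–Ab = Bbm7, Ab–C–Eb = Ab, F–A–C–Eb = F7 and Bb–Db–F = Bbm are all diatonic. Eb–G–Bb doesn't fit — on degree 4 Bb minor would have Ebm (iv). Eb is the degree-4 chord of Bb major, so it is the borrowed IV.

IV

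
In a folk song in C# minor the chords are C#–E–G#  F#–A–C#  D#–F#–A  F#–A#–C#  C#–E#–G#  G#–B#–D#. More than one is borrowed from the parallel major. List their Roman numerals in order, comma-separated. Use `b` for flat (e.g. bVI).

The diatonic triads in C# minor (with V from harmonic minor) are C#m, D#dim, E, F#m, G#, A, B. Of the given chords, C#–E–G# = C#m, F#–A–C# = F#m, D#–F#–A = D#dim and G#–B#–D# = G# are diatonic. F#–A#–C# is not: scale degree 4 in C# minor carries F#m (iv). In C# major the chord on that degree is F#, so here it functions as IV, borrowed from the parallel major. C#–E#–G# doesn't fit — on degree 1 C# minor would have C#m (i). C# is the degree-1 chord of C# major, so it is the borrowed I.

IV, I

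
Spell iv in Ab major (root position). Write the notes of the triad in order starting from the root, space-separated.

Db Fb Ab

iv is built on scale degree 4, which is Db in both Ab major and its parallel. Building the minor chord from the parallel minor on Db: Db–Fb–Ab.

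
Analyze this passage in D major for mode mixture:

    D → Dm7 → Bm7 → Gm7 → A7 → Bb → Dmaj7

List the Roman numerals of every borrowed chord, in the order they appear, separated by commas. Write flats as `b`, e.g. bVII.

i7, iv7, bVI

D major has the diatonic set D, Em, F#m, G, A, Bm, C#dim. Of the given chords, D, Bm7, A7 and Dmaj7 are diatonic. Dm7 (D–F–A–C) is not: scale degree 1 in D major carries D (I). In D minor the chord on that degree is Dm7, so here it functions as i7, borrowed from the parallel minor. But Gm7 (G–Bb–D–F) is foreign: the diatonic IV on degree 4 is G, whereas Gm7 comes from D minor. It is labeled iv7. But Bb (Bb–D–F) is foreign: the diatonic vi on degree 6 is Bm, whereas Bb comes from D minor. It is labeled bVI.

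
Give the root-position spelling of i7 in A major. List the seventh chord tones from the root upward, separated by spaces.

i7 is built on scale degree 1, which is A in both A major and its parallel. Building the minor-seventh chord from the parallel minor on A: A–C–E–G.

A C E G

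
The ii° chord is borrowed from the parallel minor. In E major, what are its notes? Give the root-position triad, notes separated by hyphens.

ii° is built on scale degree 2, which is F# in both E major and its parallel. Stacking thirds in E minor on F# gives F#–A–C.

F#-A-C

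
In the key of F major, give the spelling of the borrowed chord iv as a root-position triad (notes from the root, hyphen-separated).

iv is built on scale degree 4, which is Bb in both F major and its parallel. Stacking thirds in F minor on Bb gives Bb–Db–F.

Bb-Db-F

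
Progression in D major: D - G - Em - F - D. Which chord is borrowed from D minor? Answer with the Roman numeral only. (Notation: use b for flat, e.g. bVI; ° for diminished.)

bIII

D major has the diatonic set D, Em, F#m, G, A, Bm, C#dim. Of the given chords, D, G and Em are diatonic. F (F–A–C) doesn't fit — on degree 3 D major would have F#m (iii). F is the degree-3 chord of D minor, so it is the borrowed bIII.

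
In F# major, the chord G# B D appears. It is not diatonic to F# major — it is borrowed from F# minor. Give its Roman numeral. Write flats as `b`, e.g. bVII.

ii°

G# is scale degree 2 in F# major. G#–B–D is a diminished chord — the form found in F# minor, not the diatonic ii (G#m). Borrowed into F# major it is written ii°.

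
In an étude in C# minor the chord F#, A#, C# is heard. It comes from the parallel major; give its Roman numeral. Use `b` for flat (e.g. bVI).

F# is scale degree 4 in C# minor. Diatonically C# minor has F#m (iv) on that degree; F#–A#–C# is instead the major chord native to C# major, so it takes the label IV.

IV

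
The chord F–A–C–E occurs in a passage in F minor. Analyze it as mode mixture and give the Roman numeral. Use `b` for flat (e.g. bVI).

F is scale degree 1 in F minor. Diatonically F minor has Fm (i) on that degree; F–A–C–E is instead the major-seventh chord native to F major, so it takes the label Imaj7.

Imaj7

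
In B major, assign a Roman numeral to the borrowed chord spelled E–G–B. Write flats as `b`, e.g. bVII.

iv

E is scale degree 4 in B major. Diatonically B major has E (IV) on that degree; E–G–B is instead the minor chord native to B minor, so it takes the label iv.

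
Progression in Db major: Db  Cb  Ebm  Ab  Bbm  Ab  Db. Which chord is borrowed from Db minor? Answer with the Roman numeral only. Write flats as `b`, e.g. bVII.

Db major has the diatonic set Db, Ebm, Fm, Gb, Ab, Bbm, Cdim. Db, Ebm, Ab and Bbm all belong to that set. Cb (Cb–Eb–Gb) is not: scale degree 7 in Db major carries Cdim (vii°). In Db minor the chord on that degree is Cb, so here it functions as bVII, borrowed from the parallel minor.

bVII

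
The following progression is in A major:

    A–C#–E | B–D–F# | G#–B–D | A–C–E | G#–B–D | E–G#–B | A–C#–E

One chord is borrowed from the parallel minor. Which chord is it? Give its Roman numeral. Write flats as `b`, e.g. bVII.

The diatonic triads in A major are A, Bm, C#m, D, E, F#m, G#dim. A–C#–E = A, B–D–F# = Bm, G#–B–D = G#dim and E–G#–B = E are all diatonic. A–C–E is not: scale degree 1 in A major carries A (I). In A minor the chord on that degree is Am, so here it functions as i, borrowed from the parallel minor.

i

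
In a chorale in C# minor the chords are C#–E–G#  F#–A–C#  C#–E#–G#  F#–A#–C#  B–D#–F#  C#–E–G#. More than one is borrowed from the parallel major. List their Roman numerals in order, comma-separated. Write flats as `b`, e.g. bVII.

I, IV

The diatonic triads in C# minor (with V from harmonic minor) are C#m, D#dim, E, F#m, G#, A, B. Of the given chords, C#–E–G# = C#m, F#–A–C# = F#m and B–D#–F# = B are diatonic. C#–E#–G# doesn't fit — on degree 1 C# minor would have C#m (i). C# is the degree-1 chord of C# major, so it is the borrowed I. F#–A#–C# doesn't fit — on degree 4 C# minor would have F#m (iv). F# is the degree-4 chord of C# major, so it is the borrowed IV.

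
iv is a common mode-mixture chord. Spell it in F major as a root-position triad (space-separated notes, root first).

Bb Db F

The root, Bb, is scale degree 4 — the same note in F major and F minor; only the chord quality changes. In F minor the chord on Bb is Bb–Db–F.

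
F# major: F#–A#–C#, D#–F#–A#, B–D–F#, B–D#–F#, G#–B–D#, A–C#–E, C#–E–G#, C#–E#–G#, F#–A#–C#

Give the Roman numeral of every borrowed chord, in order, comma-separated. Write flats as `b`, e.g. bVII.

The diatonic triads in F# major are F#, G#m, A#m, B, C#, D#m, E#dim. Of the given chords, F#–A#–C# = F#, D#–F#–A# = D#m, B–D#–F# = B, G#–B–D# = G#m and C#–E#–G# = C# are diatonic. B–D–F# is not: scale degree 4 in F# major carries B (IV). In F# minor the chord on that degree is Bm, so here it functions as iv, borrowed from the parallel minor. A–C#–E is not: scale degree 3 in F# major carries A#m (iii). In F# minor the chord on that degree is A, so here it functions as bIII, borrowed from the parallel minor. But C#–E–G# is foreign: the diatonic V on degree 5 is C#, whereas C#m comes from F# minor. It is labeled v.

iv, bIII, v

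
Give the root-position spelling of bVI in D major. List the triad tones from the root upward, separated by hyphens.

The root of bVI is the lowered 6th degree: B becomes Bb. Building the major chord from the parallel minor on Bb: Bb–D–F.

Bb-D-F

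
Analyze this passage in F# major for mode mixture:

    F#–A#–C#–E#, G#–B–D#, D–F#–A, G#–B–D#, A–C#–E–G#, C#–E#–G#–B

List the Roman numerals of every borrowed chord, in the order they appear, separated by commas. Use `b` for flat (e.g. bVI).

In F# major the diatonic chords are F#, G#m, A#m, B, C#, D#m, E#dim. F#–A#–C#–E# = F#maj7, G#–B–D# = G#m and C#–E#–G#–B = C#7 are all diatonic. D–F#–A is not: scale degree 6 in F# major carries D#m (vi). In F# minor the chord on that degree is D, so here it functions as bVI, borrowed from the parallel minor. A–C#–E–G# doesn't fit — on degree 3 F# major would have A#m (iii). Amaj7 is the degree-3 chord of F# minor, so it is the borrowed bIIImaj7.

bVI, bIIImaj7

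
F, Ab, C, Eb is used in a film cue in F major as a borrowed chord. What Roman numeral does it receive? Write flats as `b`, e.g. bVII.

F is scale degree 1 in F major. F–Ab–C–Eb is a minor-seventh chord — the form found in F minor, not the diatonic I (F). Borrowed into F major it is written i7.

i7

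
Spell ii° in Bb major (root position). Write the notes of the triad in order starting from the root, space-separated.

The root, C, is scale degree 2 — the same note in Bb major and Bb minor; only the chord quality changes. In Bb minor the chord on C is C–Eb–Gb.

C Eb Gb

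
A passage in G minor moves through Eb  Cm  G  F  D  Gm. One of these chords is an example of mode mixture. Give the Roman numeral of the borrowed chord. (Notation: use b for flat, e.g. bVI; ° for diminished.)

G minor has the diatonic set Gm, Adim, Bb, Cm, D, Eb, F (with V from harmonic minor). Of the given chords, Eb, Cm, F, D and Gm are diatonic. G (G–B–D) is not: scale degree 1 in G minor carries Gm (i). In G major the chord on that degree is G, so here it functions as I, borrowed from the parallel major.

I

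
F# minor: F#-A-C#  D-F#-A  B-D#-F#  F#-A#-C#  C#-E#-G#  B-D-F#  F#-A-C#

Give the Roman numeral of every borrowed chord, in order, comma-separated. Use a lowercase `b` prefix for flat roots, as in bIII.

IV, I

In F# minor (with V from harmonic minor) the diatonic chords are F#m, G#dim, A, Bm, C#, D, E. Of the given chords, F#–A–C# = F#m, D–F#–A = D, C#–E#–G# = C# and B–D–F# = Bm are diatonic. But B–D#–F# is foreign: the diatonic iv on degree 4 is Bm, whereas B comes from F# major. It is labeled IV. F#–A#–C# is not: scale degree 1 in F# minor carries F#m (i). In F# major the chord on that degree is F#, so here it functions as I, borrowed from the parallel major.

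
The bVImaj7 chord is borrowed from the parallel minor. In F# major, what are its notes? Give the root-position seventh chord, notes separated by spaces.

Scale degree 6 in F# major is D#. bVImaj7 uses the lowered form, D, taken from F# minor. Building the major-seventh chord from the parallel minor on D: D–F#–A–C#.

D F# A C#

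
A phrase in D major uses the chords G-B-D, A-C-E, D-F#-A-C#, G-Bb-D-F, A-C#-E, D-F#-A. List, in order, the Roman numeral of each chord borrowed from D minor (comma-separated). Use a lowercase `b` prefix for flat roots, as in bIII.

v, iv7

D major has the diatonic set D, Em, F#m, G, A, Bm, C#dim. G–B–D = G, D–F#–A–C# = Dmaj7, A–C#–E = A and D–F#–A = D all belong to that set. A–C–E is not: scale degree 5 in D major carries A (V). In D minor the chord on that degree is Am, so here it functions as v, borrowed from the parallel minor. G–Bb–D–F doesn't fit — on degree 4 D major would have G (IV). Gm7 is the degree-4 chord of D minor, so it is the borrowed iv7.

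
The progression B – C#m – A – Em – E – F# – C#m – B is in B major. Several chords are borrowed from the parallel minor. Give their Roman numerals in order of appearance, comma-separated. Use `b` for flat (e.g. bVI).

bVII, iv

The diatonic triads in B major are B, C#m, D#m, E, F#, G#m, A#dim. Of the given chords, B, C#m, E and F# are diatonic. A (A–C#–E) is not: scale degree 7 in B major carries A#dim (vii°). In B minor the chord on that degree is A, so here it functions as bVII, borrowed from the parallel minor. Em (E–G–B) is not: scale degree 4 in B major carries E (IV). In B minor the chord on that degree is Em, so here it functions as iv, borrowed from the parallel minor.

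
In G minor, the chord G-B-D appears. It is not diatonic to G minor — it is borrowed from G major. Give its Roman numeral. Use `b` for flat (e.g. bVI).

I

The root G is the diatonic 1st degree of G minor; the borrowing shows in the chord quality. Diatonically G minor has Gm (i) on that degree; G–B–D is instead the major chord native to G major, so it takes the label I.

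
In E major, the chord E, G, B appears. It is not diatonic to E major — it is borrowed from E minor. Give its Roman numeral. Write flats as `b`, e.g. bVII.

i

E is scale degree 1 in E major. E–G–B is a minor chord — the form found in E minor, not the diatonic I (E). Borrowed into E major it is written i.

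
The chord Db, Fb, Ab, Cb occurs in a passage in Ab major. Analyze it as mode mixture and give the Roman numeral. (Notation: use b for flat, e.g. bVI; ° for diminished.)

iv7

The root Db is the diatonic 4th degree of Ab major; the borrowing shows in the chord quality. Db–Fb–Ab–Cb is a minor-seventh chord — the form found in Ab minor, not the diatonic IV (Db). Borrowed into Ab major it is written iv7.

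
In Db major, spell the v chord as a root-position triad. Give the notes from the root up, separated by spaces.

The root, Ab, is scale degree 5 — the same note in Db major and Db minor; only the chord quality changes. In Db minor the chord on Ab is Ab–Cb–Eb.

Ab Cb Eb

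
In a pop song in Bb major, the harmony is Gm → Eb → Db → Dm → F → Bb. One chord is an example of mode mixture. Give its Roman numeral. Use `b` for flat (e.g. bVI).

bIII

Bb major has the diatonic set Bb, Cm, Dm, Eb, F, Gm, Adim. Gm, Eb, Dm, F and Bb all belong to that set. Db (Db–F–Ab) is not: scale degree 3 in Bb major carries Dm (iii). In Bb minor the chord on that degree is Db, so here it functions as bIII, borrowed from the parallel minor.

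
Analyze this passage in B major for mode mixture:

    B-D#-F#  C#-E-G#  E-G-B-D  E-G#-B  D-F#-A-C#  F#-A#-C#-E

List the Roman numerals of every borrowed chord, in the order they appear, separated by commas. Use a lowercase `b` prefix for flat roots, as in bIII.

In B major the diatonic chords are B, C#m, D#m, E, F#, G#m, A#dim. B–D#–F# = B, C#–E–G# = C#m, E–G#–B = E and F#–A#–C#–E = F#7 are all diatonic. E–G–B–D doesn't fit — on degree 4 B major would have E (IV). Em7 is the degree-4 chord of B minor, so it is the borrowed iv7. D–F#–A–C# is not: scale degree 3 in B major carries D#m (iii). In B minor the chord on that degree is Dmaj7, so here it functions as bIIImaj7, borrowed from the parallel minor.

iv7, bIIImaj7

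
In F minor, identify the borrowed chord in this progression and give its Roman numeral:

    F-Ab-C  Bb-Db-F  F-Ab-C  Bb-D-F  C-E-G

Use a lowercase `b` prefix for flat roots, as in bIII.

F minor has the diatonic set Fm, Gdim, Ab, Bbm, C, Db, Eb (with V from harmonic minor). F–Ab–C = Fm, Bb–Db–F = Bbm and C–E–G = C are all diatonic. Bb–D–F doesn't fit — on degree 4 F minor would have Bbm (iv). Bb is the degree-4 chord of F major, so it is the borrowed IV.

IV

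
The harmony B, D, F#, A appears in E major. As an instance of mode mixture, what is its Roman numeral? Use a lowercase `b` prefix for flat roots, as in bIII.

v7

The root B is the diatonic 5th degree of E major; the borrowing shows in the chord quality. The diatonic chord on degree 5 would be B (V), but B–D–F#–A is the minor-seventh chord from E minor. As a borrowed chord it is labeled v7.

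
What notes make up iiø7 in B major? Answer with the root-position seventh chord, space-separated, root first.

iiø7 is built on scale degree 2, which is C# in both B major and its parallel. In B minor the chord on C# is C#–E–G–B.

C# E G B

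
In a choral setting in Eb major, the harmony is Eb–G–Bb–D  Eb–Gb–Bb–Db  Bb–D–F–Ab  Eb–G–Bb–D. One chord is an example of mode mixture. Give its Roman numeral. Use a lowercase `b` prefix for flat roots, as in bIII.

i7

Eb major has the diatonic set Eb, Fm, Gm, Ab, Bb, Cm, Ddim. Eb–G–Bb–D = Ebmaj7 and Bb–D–F–Ab = Bb7 are both diatonic. But Eb–Gb–Bb–Db is foreign: the diatonic I on degree 1 is Eb, whereas Ebm7 comes from Eb minor. It is labeled i7.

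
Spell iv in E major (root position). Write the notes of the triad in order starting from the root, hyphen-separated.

A-C-E

The root, A, is scale degree 4 — the same note in E major and E minor; only the chord quality changes. Building the minor chord from the parallel minor on A: A–C–E.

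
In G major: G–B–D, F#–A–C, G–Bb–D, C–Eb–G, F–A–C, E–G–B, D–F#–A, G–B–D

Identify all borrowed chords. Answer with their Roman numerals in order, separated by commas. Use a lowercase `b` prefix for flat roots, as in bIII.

i, iv, bVII

G major has the diatonic set G, Am, Bm, C, D, Em, F#dim. G–B–D = G, F#–A–C = F#dim, E–G–B = Em and D–F#–A = D are all diatonic. G–Bb–D is not: scale degree 1 in G major carries G (I). In G minor the chord on that degree is Gm, so here it functions as i, borrowed from the parallel minor. But C–Eb–G is foreign: the diatonic IV on degree 4 is C, whereas Cm comes from G minor. It is labeled iv. F–A–C doesn't fit — on degree 7 G major would have F#dim (vii°). F is the degree-7 chord of G minor, so it is the borrowed bVII.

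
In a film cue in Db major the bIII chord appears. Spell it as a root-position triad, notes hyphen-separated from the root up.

The root of bIII is the lowered 3rd degree: F becomes Fb. In Db minor the chord on Fb is Fb–Ab–Cb.

Fb-Ab-Cb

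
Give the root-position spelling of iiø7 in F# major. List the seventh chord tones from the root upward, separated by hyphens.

iiø7 is built on scale degree 2, which is G# in both F# major and its parallel. Building the half-diminished-seventh chord from the parallel minor on G#: G#–B–D–F#.

G#-B-D-F#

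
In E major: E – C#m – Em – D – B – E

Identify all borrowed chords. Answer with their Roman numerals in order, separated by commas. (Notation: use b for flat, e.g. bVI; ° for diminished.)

E major has the diatonic set E, F#m, G#m, A, B, C#m, D#dim. Of the given chords, E, C#m and B are diatonic. But Em (E–G–B) is foreign: the diatonic I on degree 1 is E, whereas Em comes from E minor. It is labeled i. D (D–F#–A) doesn't fit — on degree 7 E major would have D#dim (vii°). D is the degree-7 chord of E minor, so it is the borrowed bVII.

i, bVII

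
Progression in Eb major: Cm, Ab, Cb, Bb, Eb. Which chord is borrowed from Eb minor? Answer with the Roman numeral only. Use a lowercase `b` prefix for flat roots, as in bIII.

In Eb major the diatonic chords are Eb, Fm, Gm, Ab, Bb, Cm, Ddim. Cm, Ab, Bb and Eb all belong to that set. But Cb (Cb–Eb–Gb) is foreign: the diatonic vi on degree 6 is Cm, whereas Cb comes from Eb minor. It is labeled bVI.

bVI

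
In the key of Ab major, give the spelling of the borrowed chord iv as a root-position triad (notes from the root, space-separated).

The root, Db, is scale degree 4 — the same note in Ab major and Ab minor; only the chord quality changes. Stacking thirds in Ab minor on Db gives Db–Fb–Ab.

Db Fb Ab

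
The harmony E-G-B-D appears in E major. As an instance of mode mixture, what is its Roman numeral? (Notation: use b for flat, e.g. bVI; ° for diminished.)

The root E is the diatonic 1st degree of E major; the borrowing shows in the chord quality. The diatonic chord on degree 1 would be E (I), but E–G–B–D is the minor-seventh chord from E minor. As a borrowed chord it is labeled i7.

i7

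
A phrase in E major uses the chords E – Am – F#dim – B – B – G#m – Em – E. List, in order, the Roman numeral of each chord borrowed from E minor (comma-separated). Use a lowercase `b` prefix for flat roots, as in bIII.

iv, ii°, i

In E major the diatonic chords are E, F#m, G#m, A, B, C#m, D#dim. Of the given chords, E, B and G#m are diatonic. Am (A–C–E) is not: scale degree 4 in E major carries A (IV). In E minor the chord on that degree is Am, so here it functions as iv, borrowed from the parallel minor. F#dim (F#–A–C) is not: scale degree 2 in E major carries F#m (ii). In E minor the chord on that degree is F#dim, so here it functions as ii°, borrowed from the parallel minor. Em (E–G–B) doesn't fit — on degree 1 E major would have E (I). Em is the degree-1 chord of E minor, so it is the borrowed i.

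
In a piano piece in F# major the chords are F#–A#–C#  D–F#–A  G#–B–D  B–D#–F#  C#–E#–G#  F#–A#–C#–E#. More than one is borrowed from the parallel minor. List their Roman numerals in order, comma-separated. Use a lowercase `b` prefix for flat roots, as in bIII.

In F# major the diatonic chords are F#, G#m, A#m, B, C#, D#m, E#dim. F#–A#–C# = F#, B–D#–F# = B, C#–E#–G# = C# and F#–A#–C#–E# = F#maj7 all belong to that set. D–F#–A doesn't fit — on degree 6 F# major would have D#m (vi). D is the degree-6 chord of F# minor, so it is the borrowed bVI. G#–B–D is not: scale degree 2 in F# major carries G#m (ii). In F# minor the chord on that degree is G#dim, so here it functions as ii°, borrowed from the parallel minor.

bVI, ii°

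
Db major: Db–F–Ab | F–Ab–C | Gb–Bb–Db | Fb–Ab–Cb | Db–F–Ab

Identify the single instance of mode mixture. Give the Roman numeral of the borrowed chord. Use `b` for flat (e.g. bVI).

The diatonic triads in Db major are Db, Ebm, Fm, Gb, Ab, Bbm, Cdim. Db–F–Ab = Db, F–Ab–C = Fm and Gb–Bb–Db = Gb are all diatonic. Fb–Ab–Cb is not: scale degree 3 in Db major carries Fm (iii). In Db minor the chord on that degree is Fb, so here it functions as bIII, borrowed from the parallel minor.

bIII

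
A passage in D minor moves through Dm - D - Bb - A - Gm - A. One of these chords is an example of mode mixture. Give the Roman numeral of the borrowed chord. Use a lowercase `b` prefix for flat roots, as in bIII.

I

D minor has the diatonic set Dm, Edim, F, Gm, A, Bb, C (with V from harmonic minor). Dm, Bb, A and Gm all belong to that set. But D (D–F#–A) is foreign: the diatonic i on degree 1 is Dm, whereas D comes from D major. It is labeled I.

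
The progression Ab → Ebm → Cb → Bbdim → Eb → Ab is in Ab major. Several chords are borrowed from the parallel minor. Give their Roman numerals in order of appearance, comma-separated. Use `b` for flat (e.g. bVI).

Ab major has the diatonic set Ab, Bbm, Cm, Db, Eb, Fm, Gdim. Ab and Eb are both diatonic. But Ebm (Eb–Gb–Bb) is foreign: the diatonic V on degree 5 is Eb, whereas Ebm comes from Ab minor. It is labeled v. Cb (Cb–Eb–Gb) doesn't fit — on degree 3 Ab major would have Cm (iii). Cb is the degree-3 chord of Ab minor, so it is the borrowed bIII. Bbdim (Bb–Db–Fb) doesn't fit — on degree 2 Ab major would have Bbm (ii). Bbdim is the degree-2 chord of Ab minor, so it is the borrowed ii°.

v, bIII, ii°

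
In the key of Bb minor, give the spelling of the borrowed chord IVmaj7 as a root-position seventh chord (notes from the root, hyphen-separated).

The root, Eb, is scale degree 4 — the same note in Bb minor and Bb major; only the chord quality changes. In Bb major the chord on Eb is Eb–G–Bb–D.

Eb-G-Bb-D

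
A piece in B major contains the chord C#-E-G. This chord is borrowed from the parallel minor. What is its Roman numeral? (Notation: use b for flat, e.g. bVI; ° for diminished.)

C# is scale degree 2 in B major. Diatonically B major has C#m (ii) on that degree; C#–E–G is instead the diminished chord native to B minor, so it takes the label ii°.

ii°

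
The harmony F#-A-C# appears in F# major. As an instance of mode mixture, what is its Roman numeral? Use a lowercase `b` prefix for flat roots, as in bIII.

The root F# is the diatonic 1st degree of F# major; the borrowing shows in the chord quality. The diatonic chord on degree 1 would be F# (I), but F#–A–C# is the minor chord from F# minor. As a borrowed chord it is labeled i.

i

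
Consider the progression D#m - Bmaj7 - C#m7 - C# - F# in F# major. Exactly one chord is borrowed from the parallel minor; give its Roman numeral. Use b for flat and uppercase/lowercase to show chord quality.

v7

The diatonic triads in F# major are F#, G#m, A#m, B, C#, D#m, E#dim. D#m, Bmaj7, C# and F# are all diatonic. But C#m7 (C#–E–G#–B) is foreign: the diatonic V on degree 5 is C#, whereas C#m7 comes from F# minor. It is labeled v7.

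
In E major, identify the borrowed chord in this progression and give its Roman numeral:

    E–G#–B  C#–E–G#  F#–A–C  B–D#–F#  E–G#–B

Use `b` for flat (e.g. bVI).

The diatonic triads in E major are E, F#m, G#m, A, B, C#m, D#dim. E–G#–B = E, C#–E–G# = C#m and B–D#–F# = B all belong to that set. F#–A–C doesn't fit — on degree 2 E major would have F#m (ii). F#dim is the degree-2 chord of E minor, so it is the borrowed ii°.

ii°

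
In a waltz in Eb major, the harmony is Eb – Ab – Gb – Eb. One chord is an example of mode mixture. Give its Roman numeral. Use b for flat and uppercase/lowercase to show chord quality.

In Eb major the diatonic chords are Eb, Fm, Gm, Ab, Bb, Cm, Ddim. Eb and Ab are both diatonic. But Gb (Gb–Bb–Db) is foreign: the diatonic iii on degree 3 is Gm, whereas Gb comes from Eb minor. It is labeled bIII.

bIII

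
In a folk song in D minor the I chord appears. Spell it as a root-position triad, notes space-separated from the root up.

D F# A

The root, D, is scale degree 1 — the same note in D minor and D major; only the chord quality changes. In D major the chord on D is D–F#–A.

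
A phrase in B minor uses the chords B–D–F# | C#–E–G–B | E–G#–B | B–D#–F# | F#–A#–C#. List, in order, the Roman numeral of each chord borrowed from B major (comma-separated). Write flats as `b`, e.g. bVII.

IV, I

The diatonic triads in B minor (with V from harmonic minor) are Bm, C#dim, D, Em, F#, G, A. B–D–F# = Bm, C#–E–G–B = C#m7b5 and F#–A#–C# = F# are all diatonic. But E–G#–B is foreign: the diatonic iv on degree 4 is Em, whereas E comes from B major. It is labeled IV. B–D#–F# doesn't fit — on degree 1 B minor would have Bm (i). B is the degree-1 chord of B major, so it is the borrowed I.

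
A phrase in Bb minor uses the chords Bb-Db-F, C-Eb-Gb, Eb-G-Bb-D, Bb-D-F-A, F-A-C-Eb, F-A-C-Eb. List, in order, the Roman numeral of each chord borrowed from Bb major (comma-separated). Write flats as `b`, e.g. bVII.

In Bb minor (with V from harmonic minor) the diatonic chords are Bbm, Cdim, Db, Ebm, F, Gb, Ab. Bb–Db–F = Bbm, C–Eb–Gb = Cdim and F–A–C–Eb = F7 are all diatonic. But Eb–G–Bb–D is foreign: the diatonic iv on degree 4 is Ebm, whereas Ebmaj7 comes from Bb major. It is labeled IVmaj7. But Bb–D–F–A is foreign: the diatonic i on degree 1 is Bbm, whereas Bbmaj7 comes from Bb major. It is labeled Imaj7.

IVmaj7, Imaj7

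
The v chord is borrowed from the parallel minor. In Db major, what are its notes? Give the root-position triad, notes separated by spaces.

Ab Cb Eb

v is built on scale degree 5, which is Ab in both Db major and its parallel. Stacking thirds in Db minor on Ab gives Ab–Cb–Eb.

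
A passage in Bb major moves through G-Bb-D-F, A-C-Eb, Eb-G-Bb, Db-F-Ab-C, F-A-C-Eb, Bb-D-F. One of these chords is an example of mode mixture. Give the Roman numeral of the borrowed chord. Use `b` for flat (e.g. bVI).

bIIImaj7

The diatonic triads in Bb major are Bb, Cm, Dm, Eb, F, Gm, Adim. G–Bb–D–F = Gm7, A–C–Eb = Adim, Eb–G–Bb = Eb, F–A–C–Eb = F7 and Bb–D–F = Bb all belong to that set. Db–F–Ab–C is not: scale degree 3 in Bb major carries Dm (iii). In Bb minor the chord on that degree is Dbmaj7, so here it functions as bIIImaj7, borrowed from the parallel minor.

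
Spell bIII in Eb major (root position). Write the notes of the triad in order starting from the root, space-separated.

Gb Bb Db

The root of bIII is the lowered 3rd degree: G becomes Gb. In Eb minor the chord on Gb is Gb–Bb–Db.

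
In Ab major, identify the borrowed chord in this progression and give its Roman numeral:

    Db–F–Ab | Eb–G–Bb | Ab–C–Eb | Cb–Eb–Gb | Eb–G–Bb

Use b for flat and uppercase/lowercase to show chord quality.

bIII

In Ab major the diatonic chords are Ab, Bbm, Cm, Db, Eb, Fm, Gdim. Of the given chords, Db–F–Ab = Db, Eb–G–Bb = Eb and Ab–C–Eb = Ab are diatonic. Cb–Eb–Gb is not: scale degree 3 in Ab major carries Cm (iii). In Ab minor the chord on that degree is Cb, so here it functions as bIII, borrowed from the parallel minor.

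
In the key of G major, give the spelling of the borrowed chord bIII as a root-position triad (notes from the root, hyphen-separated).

bIII is built on the lowered scale degree 3. In G major degree 3 is B; lowered it becomes Bb. Stacking thirds in G minor on Bb gives Bb–D–F.

Bb-D-F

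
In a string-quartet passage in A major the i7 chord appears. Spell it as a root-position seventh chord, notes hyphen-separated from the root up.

i7 is built on scale degree 1, which is A in both A major and its parallel. In A minor the chord on A is A–C–E–G.

A-C-E-G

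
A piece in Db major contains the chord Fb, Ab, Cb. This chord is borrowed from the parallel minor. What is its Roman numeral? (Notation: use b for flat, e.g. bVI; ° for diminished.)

bIII

The root Fb is the lowered 3rd scale degree — diatonically Db major has F there. Diatonically Db major has Fm (iii) on that degree; Fb–Ab–Cb is instead the major chord native to Db minor, so it takes the label bIII.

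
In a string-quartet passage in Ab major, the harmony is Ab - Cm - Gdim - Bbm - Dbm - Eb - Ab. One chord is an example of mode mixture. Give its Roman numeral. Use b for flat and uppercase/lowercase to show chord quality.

iv

The diatonic triads in Ab major are Ab, Bbm, Cm, Db, Eb, Fm, Gdim. Ab, Cm, Gdim, Bbm and Eb are all diatonic. Dbm (Db–Fb–Ab) doesn't fit — on degree 4 Ab major would have Db (IV). Dbm is the degree-4 chord of Ab minor, so it is the borrowed iv.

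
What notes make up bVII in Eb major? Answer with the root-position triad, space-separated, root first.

Db F Ab

Scale degree 7 in Eb major is D. bVII uses the lowered form, Db, taken from Eb minor. In Eb minor the chord on Db is Db–F–Ab.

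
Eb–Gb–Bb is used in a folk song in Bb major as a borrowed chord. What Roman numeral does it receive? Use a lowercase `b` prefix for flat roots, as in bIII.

The root Eb is the diatonic 4th degree of Bb major; the borrowing shows in the chord quality. Eb–Gb–Bb is a minor chord — the form found in Bb minor, not the diatonic IV (Eb). Borrowed into Bb major it is written iv.

iv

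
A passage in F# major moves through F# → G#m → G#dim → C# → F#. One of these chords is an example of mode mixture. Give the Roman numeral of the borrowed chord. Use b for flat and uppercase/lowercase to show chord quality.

The diatonic triads in F# major are F#, G#m, A#m, B, C#, D#m, E#dim. Of the given chords, F#, G#m and C# are diatonic. G#dim (G#–B–D) is not: scale degree 2 in F# major carries G#m (ii). In F# minor the chord on that degree is G#dim, so here it functions as ii°, borrowed from the parallel minor.

ii°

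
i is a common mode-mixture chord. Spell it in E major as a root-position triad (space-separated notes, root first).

i is built on scale degree 1, which is E in both E major and its parallel. Stacking thirds in E minor on E gives E–G–B.

E G B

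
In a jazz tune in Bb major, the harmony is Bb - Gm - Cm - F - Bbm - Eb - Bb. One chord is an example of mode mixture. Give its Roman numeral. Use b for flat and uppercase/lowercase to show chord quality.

Bb major has the diatonic set Bb, Cm, Dm, Eb, F, Gm, Adim. Bb, Gm, Cm, F and Eb are all diatonic. Bbm (Bb–Db–F) is not: scale degree 1 in Bb major carries Bb (I). In Bb minor the chord on that degree is Bbm, so here it functions as i, borrowed from the parallel minor.

i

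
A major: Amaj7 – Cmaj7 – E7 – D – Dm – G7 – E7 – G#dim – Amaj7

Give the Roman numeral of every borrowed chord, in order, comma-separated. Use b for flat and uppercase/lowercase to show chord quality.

The diatonic triads in A major are A, Bm, C#m, D, E, F#m, G#dim. Amaj7, E7, D and G#dim all belong to that set. Cmaj7 (C–E–G–B) is not: scale degree 3 in A major carries C#m (iii). In A minor the chord on that degree is Cmaj7, so here it functions as bIIImaj7, borrowed from the parallel minor. Dm (D–F–A) doesn't fit — on degree 4 A major would have D (IV). Dm is the degree-4 chord of A minor, so it is the borrowed iv. G7 (G–B–D–F) is not: scale degree 7 in A major carries G#dim (vii°). In A minor the chord on that degree is G7, so here it functions as bVII7, borrowed from the parallel minor.

bIIImaj7, iv, bVII7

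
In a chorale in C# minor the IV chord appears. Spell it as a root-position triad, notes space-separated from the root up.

F# A# C#

IV is built on scale degree 4, which is F# in both C# minor and its parallel. Stacking thirds in C# major on F# gives F#–A#–C#.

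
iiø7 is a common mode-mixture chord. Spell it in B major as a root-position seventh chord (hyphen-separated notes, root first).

C#-E-G-B

The root, C#, is scale degree 2 — the same note in B major and B minor; only the chord quality changes. In B minor the chord on C# is C#–E–G–B.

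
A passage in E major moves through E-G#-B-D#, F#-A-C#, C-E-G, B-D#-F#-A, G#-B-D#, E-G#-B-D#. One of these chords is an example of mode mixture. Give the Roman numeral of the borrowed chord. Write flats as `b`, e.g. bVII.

bVI

E major has the diatonic set E, F#m, G#m, A, B, C#m, D#dim. Of the given chords, E–G#–B–D# = Emaj7, F#–A–C# = F#m, B–D#–F#–A = B7 and G#–B–D# = G#m are diatonic. But C–E–G is foreign: the diatonic vi on degree 6 is C#m, whereas C comes from E minor. It is labeled bVI.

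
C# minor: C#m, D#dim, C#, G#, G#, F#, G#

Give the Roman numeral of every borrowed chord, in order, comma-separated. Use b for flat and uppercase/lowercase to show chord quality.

In C# minor (with V from harmonic minor) the diatonic chords are C#m, D#dim, E, F#m, G#, A, B. C#m, D#dim and G# all belong to that set. But C# (C#–E#–G#) is foreign: the diatonic i on degree 1 is C#m, whereas C# comes from C# major. It is labeled I. F# (F#–A#–C#) is not: scale degree 4 in C# minor carries F#m (iv). In C# major the chord on that degree is F#, so here it functions as IV, borrowed from the parallel major.

I, IV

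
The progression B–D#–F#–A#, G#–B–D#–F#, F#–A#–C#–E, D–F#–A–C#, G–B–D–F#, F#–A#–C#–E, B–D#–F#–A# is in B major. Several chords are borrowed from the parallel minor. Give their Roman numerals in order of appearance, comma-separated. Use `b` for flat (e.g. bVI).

B major has the diatonic set B, C#m, D#m, E, F#, G#m, A#dim. B–D#–F#–A# = Bmaj7, G#–B–D#–F# = G#m7 and F#–A#–C#–E = F#7 all belong to that set. D–F#–A–C# doesn't fit — on degree 3 B major would have D#m (iii). Dmaj7 is the degree-3 chord of B minor, so it is the borrowed bIIImaj7. But G–B–D–F# is foreign: the diatonic vi on degree 6 is G#m, whereas Gmaj7 comes from B minor. It is labeled bVImaj7.

bIIImaj7, bVImaj7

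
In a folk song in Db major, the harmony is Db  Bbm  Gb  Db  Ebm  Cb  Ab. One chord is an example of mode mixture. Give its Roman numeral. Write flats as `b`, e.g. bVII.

bVII

The diatonic triads in Db major are Db, Ebm, Fm, Gb, Ab, Bbm, Cdim. Db, Bbm, Gb, Ebm and Ab all belong to that set. Cb (Cb–Eb–Gb) doesn't fit — on degree 7 Db major would have Cdim (vii°). Cb is the degree-7 chord of Db minor, so it is the borrowed bVII.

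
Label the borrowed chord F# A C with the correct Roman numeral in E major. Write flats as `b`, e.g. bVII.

ii°

The root F# is the diatonic 2nd degree of E major; the borrowing shows in the chord quality. F#–A–C is a diminished chord — the form found in E minor, not the diatonic ii (F#m). Borrowed into E major it is written ii°.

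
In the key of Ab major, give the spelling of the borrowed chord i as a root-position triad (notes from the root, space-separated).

Ab Cb Eb

The root, Ab, is scale degree 1 — the same note in Ab major and Ab minor; only the chord quality changes. Stacking thirds in Ab minor on Ab gives Ab–Cb–Eb.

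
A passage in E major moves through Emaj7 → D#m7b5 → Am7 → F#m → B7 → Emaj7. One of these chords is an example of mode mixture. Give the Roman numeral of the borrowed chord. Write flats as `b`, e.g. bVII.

iv7

In E major the diatonic chords are E, F#m, G#m, A, B, C#m, D#dim. Emaj7, D#m7b5, F#m and B7 all belong to that set. Am7 (A–C–E–G) doesn't fit — on degree 4 E major would have A (IV). Am7 is the degree-4 chord of E minor, so it is the borrowed iv7.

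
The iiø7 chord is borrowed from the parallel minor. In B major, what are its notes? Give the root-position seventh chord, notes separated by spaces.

iiø7 is built on scale degree 2, which is C# in both B major and its parallel. Stacking thirds in B minor on C# gives C#–E–G–B.

C# E G B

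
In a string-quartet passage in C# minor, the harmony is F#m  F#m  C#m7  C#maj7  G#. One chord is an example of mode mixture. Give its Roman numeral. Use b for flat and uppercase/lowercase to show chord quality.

Imaj7

In C# minor (with V from harmonic minor) the diatonic chords are C#m, D#dim, E, F#m, G#, A, B. Of the given chords, F#m, C#m7 and G# are diatonic. C#maj7 (C#–E#–G#–B#) doesn't fit — on degree 1 C# minor would have C#m (i). C#maj7 is the degree-1 chord of C# major, so it is the borrowed Imaj7.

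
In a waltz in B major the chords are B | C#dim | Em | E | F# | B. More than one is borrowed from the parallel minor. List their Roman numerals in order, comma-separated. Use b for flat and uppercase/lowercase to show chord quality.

The diatonic triads in B major are B, C#m, D#m, E, F#, G#m, A#dim. B, E and F# are all diatonic. But C#dim (C#–E–G) is foreign: the diatonic ii on degree 2 is C#m, whereas C#dim comes from B minor. It is labeled ii°. But Em (E–G–B) is foreign: the diatonic IV on degree 4 is E, whereas Em comes from B minor. It is labeled iv.

ii°, iv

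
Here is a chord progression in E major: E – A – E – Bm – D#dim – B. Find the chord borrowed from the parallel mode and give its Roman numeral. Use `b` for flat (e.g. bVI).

v

E major has the diatonic set E, F#m, G#m, A, B, C#m, D#dim. E, A, D#dim and B all belong to that set. Bm (B–D–F#) doesn't fit — on degree 5 E major would have B (V). Bm is the degree-5 chord of E minor, so it is the borrowed v.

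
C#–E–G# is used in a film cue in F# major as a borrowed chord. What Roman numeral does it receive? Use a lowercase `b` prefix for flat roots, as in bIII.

C# is scale degree 5 in F# major. Diatonically F# major has C# (V) on that degree; C#–E–G# is instead the minor chord native to F# minor, so it takes the label v.

v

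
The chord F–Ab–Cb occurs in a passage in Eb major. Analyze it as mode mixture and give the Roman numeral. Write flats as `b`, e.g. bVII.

The root F is the diatonic 2nd degree of Eb major; the borrowing shows in the chord quality. The diatonic chord on degree 2 would be Fm (ii), but F–Ab–Cb is the diminished chord from Eb minor. As a borrowed chord it is labeled ii°.

ii°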